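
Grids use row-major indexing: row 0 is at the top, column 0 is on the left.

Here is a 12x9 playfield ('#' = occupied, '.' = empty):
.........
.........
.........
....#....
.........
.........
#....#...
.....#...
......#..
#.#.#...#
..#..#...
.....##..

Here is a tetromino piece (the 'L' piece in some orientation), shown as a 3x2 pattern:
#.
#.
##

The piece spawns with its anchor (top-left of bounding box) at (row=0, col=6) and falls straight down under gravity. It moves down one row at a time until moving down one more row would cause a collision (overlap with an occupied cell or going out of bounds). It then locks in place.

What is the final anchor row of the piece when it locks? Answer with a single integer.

Answer: 5

Derivation:
Spawn at (row=0, col=6). Try each row:
  row 0: fits
  row 1: fits
  row 2: fits
  row 3: fits
  row 4: fits
  row 5: fits
  row 6: blocked -> lock at row 5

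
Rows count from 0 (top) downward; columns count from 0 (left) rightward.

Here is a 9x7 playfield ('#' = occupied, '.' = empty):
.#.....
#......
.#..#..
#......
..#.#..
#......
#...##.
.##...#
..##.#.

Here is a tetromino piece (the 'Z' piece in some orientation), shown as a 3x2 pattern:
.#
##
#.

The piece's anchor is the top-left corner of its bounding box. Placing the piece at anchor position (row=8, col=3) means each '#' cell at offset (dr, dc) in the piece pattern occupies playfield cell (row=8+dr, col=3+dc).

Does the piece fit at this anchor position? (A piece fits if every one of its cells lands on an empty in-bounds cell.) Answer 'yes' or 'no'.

Answer: no

Derivation:
Check each piece cell at anchor (8, 3):
  offset (0,1) -> (8,4): empty -> OK
  offset (1,0) -> (9,3): out of bounds -> FAIL
  offset (1,1) -> (9,4): out of bounds -> FAIL
  offset (2,0) -> (10,3): out of bounds -> FAIL
All cells valid: no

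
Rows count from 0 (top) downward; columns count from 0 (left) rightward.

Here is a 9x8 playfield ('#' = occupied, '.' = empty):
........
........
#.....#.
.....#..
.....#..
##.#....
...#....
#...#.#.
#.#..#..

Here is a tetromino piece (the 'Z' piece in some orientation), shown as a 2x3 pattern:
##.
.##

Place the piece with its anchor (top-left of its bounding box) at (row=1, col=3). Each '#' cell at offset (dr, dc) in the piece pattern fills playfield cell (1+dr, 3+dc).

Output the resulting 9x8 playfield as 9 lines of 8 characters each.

Fill (1+0,3+0) = (1,3)
Fill (1+0,3+1) = (1,4)
Fill (1+1,3+1) = (2,4)
Fill (1+1,3+2) = (2,5)

Answer: ........
...##...
#...###.
.....#..
.....#..
##.#....
...#....
#...#.#.
#.#..#..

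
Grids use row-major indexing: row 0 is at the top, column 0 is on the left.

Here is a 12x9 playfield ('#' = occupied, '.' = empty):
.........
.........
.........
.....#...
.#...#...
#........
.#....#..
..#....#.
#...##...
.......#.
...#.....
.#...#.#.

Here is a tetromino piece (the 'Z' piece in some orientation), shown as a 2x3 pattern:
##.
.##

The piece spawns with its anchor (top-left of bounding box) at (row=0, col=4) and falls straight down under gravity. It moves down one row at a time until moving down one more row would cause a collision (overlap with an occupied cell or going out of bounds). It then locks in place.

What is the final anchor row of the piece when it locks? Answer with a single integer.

Spawn at (row=0, col=4). Try each row:
  row 0: fits
  row 1: fits
  row 2: blocked -> lock at row 1

Answer: 1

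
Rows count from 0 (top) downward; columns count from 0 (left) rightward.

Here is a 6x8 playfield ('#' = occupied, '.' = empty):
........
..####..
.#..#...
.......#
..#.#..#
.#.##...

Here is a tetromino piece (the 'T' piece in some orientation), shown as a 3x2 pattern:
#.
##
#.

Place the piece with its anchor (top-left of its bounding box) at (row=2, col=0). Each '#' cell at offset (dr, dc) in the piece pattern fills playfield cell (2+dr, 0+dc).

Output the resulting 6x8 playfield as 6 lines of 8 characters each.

Answer: ........
..####..
##..#...
##.....#
#.#.#..#
.#.##...

Derivation:
Fill (2+0,0+0) = (2,0)
Fill (2+1,0+0) = (3,0)
Fill (2+1,0+1) = (3,1)
Fill (2+2,0+0) = (4,0)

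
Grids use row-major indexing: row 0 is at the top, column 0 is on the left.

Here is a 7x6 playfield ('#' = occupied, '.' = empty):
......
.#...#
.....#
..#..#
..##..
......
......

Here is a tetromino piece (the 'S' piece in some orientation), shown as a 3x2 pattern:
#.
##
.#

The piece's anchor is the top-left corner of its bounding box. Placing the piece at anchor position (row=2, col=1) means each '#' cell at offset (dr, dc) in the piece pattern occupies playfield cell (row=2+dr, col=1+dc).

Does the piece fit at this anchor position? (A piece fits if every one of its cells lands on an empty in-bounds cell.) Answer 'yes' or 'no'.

Check each piece cell at anchor (2, 1):
  offset (0,0) -> (2,1): empty -> OK
  offset (1,0) -> (3,1): empty -> OK
  offset (1,1) -> (3,2): occupied ('#') -> FAIL
  offset (2,1) -> (4,2): occupied ('#') -> FAIL
All cells valid: no

Answer: no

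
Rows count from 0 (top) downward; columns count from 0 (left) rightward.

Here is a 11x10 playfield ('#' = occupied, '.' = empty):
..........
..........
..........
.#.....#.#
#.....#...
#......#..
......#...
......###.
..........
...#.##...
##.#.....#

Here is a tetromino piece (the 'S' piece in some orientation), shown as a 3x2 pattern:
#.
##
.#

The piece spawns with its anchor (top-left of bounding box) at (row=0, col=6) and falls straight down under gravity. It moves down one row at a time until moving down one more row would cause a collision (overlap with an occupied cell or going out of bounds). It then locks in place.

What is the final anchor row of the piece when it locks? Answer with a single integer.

Answer: 0

Derivation:
Spawn at (row=0, col=6). Try each row:
  row 0: fits
  row 1: blocked -> lock at row 0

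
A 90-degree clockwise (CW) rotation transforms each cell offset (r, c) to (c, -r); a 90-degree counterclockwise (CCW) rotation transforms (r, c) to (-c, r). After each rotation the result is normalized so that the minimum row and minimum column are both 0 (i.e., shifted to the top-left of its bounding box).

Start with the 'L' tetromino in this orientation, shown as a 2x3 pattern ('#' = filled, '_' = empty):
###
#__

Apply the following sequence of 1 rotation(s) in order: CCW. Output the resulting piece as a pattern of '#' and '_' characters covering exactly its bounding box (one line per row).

Start:
###
#__
After rotation 1 (CCW):
#_
#_
##

Answer: #_
#_
##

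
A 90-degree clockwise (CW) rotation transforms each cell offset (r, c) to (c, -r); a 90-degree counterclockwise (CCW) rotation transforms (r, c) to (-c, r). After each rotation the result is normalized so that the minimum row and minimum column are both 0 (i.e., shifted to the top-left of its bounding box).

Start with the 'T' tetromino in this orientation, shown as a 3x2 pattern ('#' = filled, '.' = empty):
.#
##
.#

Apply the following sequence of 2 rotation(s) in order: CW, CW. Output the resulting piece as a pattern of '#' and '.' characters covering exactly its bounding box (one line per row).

Answer: #.
##
#.

Derivation:
Start:
.#
##
.#
After rotation 1 (CW):
.#.
###
After rotation 2 (CW):
#.
##
#.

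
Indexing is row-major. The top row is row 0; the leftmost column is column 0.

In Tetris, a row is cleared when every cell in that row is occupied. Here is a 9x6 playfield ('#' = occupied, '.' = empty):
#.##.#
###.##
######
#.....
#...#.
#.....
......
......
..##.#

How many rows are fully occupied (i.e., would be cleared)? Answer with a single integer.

Check each row:
  row 0: 2 empty cells -> not full
  row 1: 1 empty cell -> not full
  row 2: 0 empty cells -> FULL (clear)
  row 3: 5 empty cells -> not full
  row 4: 4 empty cells -> not full
  row 5: 5 empty cells -> not full
  row 6: 6 empty cells -> not full
  row 7: 6 empty cells -> not full
  row 8: 3 empty cells -> not full
Total rows cleared: 1

Answer: 1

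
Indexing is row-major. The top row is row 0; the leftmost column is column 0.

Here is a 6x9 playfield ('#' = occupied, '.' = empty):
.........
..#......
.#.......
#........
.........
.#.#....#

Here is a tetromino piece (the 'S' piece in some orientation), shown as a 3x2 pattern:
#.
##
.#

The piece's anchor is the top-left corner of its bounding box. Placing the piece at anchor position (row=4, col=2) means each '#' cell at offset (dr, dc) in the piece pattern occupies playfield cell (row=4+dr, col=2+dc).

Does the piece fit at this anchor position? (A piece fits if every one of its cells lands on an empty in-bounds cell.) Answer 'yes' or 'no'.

Check each piece cell at anchor (4, 2):
  offset (0,0) -> (4,2): empty -> OK
  offset (1,0) -> (5,2): empty -> OK
  offset (1,1) -> (5,3): occupied ('#') -> FAIL
  offset (2,1) -> (6,3): out of bounds -> FAIL
All cells valid: no

Answer: no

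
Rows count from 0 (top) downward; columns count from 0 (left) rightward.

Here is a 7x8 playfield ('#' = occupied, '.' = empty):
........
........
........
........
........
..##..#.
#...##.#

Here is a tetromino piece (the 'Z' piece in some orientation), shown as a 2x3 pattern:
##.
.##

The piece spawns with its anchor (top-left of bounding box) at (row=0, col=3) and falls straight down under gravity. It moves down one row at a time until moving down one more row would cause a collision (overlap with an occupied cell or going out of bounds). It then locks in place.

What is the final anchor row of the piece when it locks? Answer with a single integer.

Spawn at (row=0, col=3). Try each row:
  row 0: fits
  row 1: fits
  row 2: fits
  row 3: fits
  row 4: fits
  row 5: blocked -> lock at row 4

Answer: 4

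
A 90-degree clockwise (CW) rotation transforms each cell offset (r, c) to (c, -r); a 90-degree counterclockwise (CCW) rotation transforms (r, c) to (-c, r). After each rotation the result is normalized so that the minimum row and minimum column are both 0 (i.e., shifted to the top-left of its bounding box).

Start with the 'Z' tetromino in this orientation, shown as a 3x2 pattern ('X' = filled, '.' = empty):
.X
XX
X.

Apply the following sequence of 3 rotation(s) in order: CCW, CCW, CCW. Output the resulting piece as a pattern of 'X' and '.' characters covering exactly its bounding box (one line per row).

Answer: XX.
.XX

Derivation:
Start:
.X
XX
X.
After rotation 1 (CCW):
XX.
.XX
After rotation 2 (CCW):
.X
XX
X.
After rotation 3 (CCW):
XX.
.XX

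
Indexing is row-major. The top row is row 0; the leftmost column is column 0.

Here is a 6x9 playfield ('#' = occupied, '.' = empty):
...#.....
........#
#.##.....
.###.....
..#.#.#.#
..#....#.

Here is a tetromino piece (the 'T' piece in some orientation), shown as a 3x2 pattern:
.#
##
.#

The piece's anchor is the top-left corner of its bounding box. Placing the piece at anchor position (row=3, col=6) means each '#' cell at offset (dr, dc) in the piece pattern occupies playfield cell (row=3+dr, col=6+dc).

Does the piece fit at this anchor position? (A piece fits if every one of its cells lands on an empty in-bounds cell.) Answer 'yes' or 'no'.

Check each piece cell at anchor (3, 6):
  offset (0,1) -> (3,7): empty -> OK
  offset (1,0) -> (4,6): occupied ('#') -> FAIL
  offset (1,1) -> (4,7): empty -> OK
  offset (2,1) -> (5,7): occupied ('#') -> FAIL
All cells valid: no

Answer: no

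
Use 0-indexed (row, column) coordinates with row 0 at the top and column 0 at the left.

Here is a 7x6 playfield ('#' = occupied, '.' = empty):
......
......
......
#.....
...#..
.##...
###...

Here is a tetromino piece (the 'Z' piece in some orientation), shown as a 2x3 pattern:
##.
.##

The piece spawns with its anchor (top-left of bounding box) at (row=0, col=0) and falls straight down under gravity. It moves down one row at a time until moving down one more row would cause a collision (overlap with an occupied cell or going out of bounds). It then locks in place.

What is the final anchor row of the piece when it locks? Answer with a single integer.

Spawn at (row=0, col=0). Try each row:
  row 0: fits
  row 1: fits
  row 2: fits
  row 3: blocked -> lock at row 2

Answer: 2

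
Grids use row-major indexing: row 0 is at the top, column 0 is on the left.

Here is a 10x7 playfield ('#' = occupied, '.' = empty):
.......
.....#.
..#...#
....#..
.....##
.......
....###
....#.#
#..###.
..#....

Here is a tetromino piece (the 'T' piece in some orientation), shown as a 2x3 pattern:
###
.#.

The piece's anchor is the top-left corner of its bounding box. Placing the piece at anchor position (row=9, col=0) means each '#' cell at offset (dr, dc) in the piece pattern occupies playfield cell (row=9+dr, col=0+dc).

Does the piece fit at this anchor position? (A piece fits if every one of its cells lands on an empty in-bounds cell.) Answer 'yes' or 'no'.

Check each piece cell at anchor (9, 0):
  offset (0,0) -> (9,0): empty -> OK
  offset (0,1) -> (9,1): empty -> OK
  offset (0,2) -> (9,2): occupied ('#') -> FAIL
  offset (1,1) -> (10,1): out of bounds -> FAIL
All cells valid: no

Answer: no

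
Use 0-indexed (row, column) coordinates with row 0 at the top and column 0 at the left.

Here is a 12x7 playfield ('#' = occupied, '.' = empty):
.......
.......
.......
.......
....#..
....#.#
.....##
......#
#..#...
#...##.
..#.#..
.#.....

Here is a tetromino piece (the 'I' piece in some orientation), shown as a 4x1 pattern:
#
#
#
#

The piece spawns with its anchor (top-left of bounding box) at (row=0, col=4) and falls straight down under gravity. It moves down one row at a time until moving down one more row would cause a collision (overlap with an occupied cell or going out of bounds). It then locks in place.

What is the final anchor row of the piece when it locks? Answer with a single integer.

Spawn at (row=0, col=4). Try each row:
  row 0: fits
  row 1: blocked -> lock at row 0

Answer: 0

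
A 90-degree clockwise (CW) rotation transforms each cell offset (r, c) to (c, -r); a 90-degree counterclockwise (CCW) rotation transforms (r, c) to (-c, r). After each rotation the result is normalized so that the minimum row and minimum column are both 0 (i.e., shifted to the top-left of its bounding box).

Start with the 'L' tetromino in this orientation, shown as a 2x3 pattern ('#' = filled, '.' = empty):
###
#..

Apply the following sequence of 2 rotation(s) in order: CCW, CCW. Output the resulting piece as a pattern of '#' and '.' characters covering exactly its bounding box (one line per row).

Answer: ..#
###

Derivation:
Start:
###
#..
After rotation 1 (CCW):
#.
#.
##
After rotation 2 (CCW):
..#
###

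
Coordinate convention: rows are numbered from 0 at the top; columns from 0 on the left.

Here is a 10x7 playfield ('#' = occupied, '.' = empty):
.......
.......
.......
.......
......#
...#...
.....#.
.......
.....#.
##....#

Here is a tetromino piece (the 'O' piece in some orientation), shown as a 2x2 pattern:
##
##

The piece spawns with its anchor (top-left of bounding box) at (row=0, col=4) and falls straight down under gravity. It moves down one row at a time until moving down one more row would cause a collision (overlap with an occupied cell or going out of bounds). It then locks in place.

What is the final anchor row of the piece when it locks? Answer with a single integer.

Spawn at (row=0, col=4). Try each row:
  row 0: fits
  row 1: fits
  row 2: fits
  row 3: fits
  row 4: fits
  row 5: blocked -> lock at row 4

Answer: 4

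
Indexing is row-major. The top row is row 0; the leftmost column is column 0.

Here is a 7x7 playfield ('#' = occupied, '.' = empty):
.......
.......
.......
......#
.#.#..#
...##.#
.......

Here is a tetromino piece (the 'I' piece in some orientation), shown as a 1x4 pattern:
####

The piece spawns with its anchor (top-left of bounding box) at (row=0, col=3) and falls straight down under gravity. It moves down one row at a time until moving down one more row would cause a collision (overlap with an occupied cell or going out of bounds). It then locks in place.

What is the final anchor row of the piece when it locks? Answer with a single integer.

Spawn at (row=0, col=3). Try each row:
  row 0: fits
  row 1: fits
  row 2: fits
  row 3: blocked -> lock at row 2

Answer: 2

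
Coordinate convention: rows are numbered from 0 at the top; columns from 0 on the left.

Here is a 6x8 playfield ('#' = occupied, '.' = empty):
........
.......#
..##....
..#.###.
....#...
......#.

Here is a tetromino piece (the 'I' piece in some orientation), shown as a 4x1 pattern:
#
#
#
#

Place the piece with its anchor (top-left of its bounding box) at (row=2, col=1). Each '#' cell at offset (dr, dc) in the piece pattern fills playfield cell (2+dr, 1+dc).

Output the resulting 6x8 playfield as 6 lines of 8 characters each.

Fill (2+0,1+0) = (2,1)
Fill (2+1,1+0) = (3,1)
Fill (2+2,1+0) = (4,1)
Fill (2+3,1+0) = (5,1)

Answer: ........
.......#
.###....
.##.###.
.#..#...
.#....#.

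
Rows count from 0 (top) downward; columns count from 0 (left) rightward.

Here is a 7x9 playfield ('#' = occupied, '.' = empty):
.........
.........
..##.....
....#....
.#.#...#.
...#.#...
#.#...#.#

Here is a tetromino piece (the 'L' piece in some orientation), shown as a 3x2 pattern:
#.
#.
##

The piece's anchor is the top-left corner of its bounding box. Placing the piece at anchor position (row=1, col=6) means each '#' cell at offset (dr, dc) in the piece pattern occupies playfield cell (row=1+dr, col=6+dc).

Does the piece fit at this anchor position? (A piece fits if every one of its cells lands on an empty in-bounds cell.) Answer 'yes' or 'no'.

Answer: yes

Derivation:
Check each piece cell at anchor (1, 6):
  offset (0,0) -> (1,6): empty -> OK
  offset (1,0) -> (2,6): empty -> OK
  offset (2,0) -> (3,6): empty -> OK
  offset (2,1) -> (3,7): empty -> OK
All cells valid: yes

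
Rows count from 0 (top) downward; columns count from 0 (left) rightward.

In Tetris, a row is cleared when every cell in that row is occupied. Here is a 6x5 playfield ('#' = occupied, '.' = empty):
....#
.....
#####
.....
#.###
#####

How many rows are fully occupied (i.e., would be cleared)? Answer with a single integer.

Check each row:
  row 0: 4 empty cells -> not full
  row 1: 5 empty cells -> not full
  row 2: 0 empty cells -> FULL (clear)
  row 3: 5 empty cells -> not full
  row 4: 1 empty cell -> not full
  row 5: 0 empty cells -> FULL (clear)
Total rows cleared: 2

Answer: 2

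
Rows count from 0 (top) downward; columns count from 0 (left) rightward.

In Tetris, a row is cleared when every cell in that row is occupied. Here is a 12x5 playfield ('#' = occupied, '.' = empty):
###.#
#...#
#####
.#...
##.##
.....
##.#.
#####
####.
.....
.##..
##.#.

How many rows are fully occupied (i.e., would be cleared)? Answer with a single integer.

Check each row:
  row 0: 1 empty cell -> not full
  row 1: 3 empty cells -> not full
  row 2: 0 empty cells -> FULL (clear)
  row 3: 4 empty cells -> not full
  row 4: 1 empty cell -> not full
  row 5: 5 empty cells -> not full
  row 6: 2 empty cells -> not full
  row 7: 0 empty cells -> FULL (clear)
  row 8: 1 empty cell -> not full
  row 9: 5 empty cells -> not full
  row 10: 3 empty cells -> not full
  row 11: 2 empty cells -> not full
Total rows cleared: 2

Answer: 2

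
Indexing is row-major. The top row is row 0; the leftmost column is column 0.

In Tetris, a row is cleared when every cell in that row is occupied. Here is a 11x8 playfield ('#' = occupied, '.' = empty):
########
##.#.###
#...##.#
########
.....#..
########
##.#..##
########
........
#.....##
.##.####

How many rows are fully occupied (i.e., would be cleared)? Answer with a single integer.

Check each row:
  row 0: 0 empty cells -> FULL (clear)
  row 1: 2 empty cells -> not full
  row 2: 4 empty cells -> not full
  row 3: 0 empty cells -> FULL (clear)
  row 4: 7 empty cells -> not full
  row 5: 0 empty cells -> FULL (clear)
  row 6: 3 empty cells -> not full
  row 7: 0 empty cells -> FULL (clear)
  row 8: 8 empty cells -> not full
  row 9: 5 empty cells -> not full
  row 10: 2 empty cells -> not full
Total rows cleared: 4

Answer: 4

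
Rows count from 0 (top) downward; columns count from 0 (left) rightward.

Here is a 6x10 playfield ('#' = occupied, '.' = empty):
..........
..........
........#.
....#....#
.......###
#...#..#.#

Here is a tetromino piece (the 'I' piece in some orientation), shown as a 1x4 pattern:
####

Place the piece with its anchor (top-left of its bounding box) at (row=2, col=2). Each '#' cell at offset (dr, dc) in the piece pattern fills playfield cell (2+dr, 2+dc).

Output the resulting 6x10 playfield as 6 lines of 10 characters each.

Fill (2+0,2+0) = (2,2)
Fill (2+0,2+1) = (2,3)
Fill (2+0,2+2) = (2,4)
Fill (2+0,2+3) = (2,5)

Answer: ..........
..........
..####..#.
....#....#
.......###
#...#..#.#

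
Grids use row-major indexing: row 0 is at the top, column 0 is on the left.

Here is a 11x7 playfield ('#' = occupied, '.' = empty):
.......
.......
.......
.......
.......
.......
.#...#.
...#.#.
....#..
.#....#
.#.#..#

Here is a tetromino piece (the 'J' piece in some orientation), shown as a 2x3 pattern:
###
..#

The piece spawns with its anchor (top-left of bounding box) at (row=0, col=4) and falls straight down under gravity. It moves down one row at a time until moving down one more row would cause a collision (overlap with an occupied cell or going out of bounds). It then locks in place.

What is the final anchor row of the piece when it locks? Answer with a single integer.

Spawn at (row=0, col=4). Try each row:
  row 0: fits
  row 1: fits
  row 2: fits
  row 3: fits
  row 4: fits
  row 5: fits
  row 6: blocked -> lock at row 5

Answer: 5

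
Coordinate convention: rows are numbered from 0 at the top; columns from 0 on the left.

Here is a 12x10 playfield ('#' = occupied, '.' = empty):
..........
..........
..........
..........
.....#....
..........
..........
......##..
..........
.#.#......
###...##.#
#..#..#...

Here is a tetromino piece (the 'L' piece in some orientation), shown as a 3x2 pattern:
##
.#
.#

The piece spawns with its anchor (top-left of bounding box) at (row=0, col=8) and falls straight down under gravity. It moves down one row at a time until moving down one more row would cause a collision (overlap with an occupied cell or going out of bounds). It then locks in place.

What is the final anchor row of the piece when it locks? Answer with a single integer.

Answer: 7

Derivation:
Spawn at (row=0, col=8). Try each row:
  row 0: fits
  row 1: fits
  row 2: fits
  row 3: fits
  row 4: fits
  row 5: fits
  row 6: fits
  row 7: fits
  row 8: blocked -> lock at row 7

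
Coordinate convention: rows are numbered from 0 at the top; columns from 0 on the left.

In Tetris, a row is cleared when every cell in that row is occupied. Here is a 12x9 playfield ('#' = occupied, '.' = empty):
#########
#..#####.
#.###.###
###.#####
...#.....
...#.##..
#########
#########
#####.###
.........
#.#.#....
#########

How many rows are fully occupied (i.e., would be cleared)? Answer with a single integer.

Answer: 4

Derivation:
Check each row:
  row 0: 0 empty cells -> FULL (clear)
  row 1: 3 empty cells -> not full
  row 2: 2 empty cells -> not full
  row 3: 1 empty cell -> not full
  row 4: 8 empty cells -> not full
  row 5: 6 empty cells -> not full
  row 6: 0 empty cells -> FULL (clear)
  row 7: 0 empty cells -> FULL (clear)
  row 8: 1 empty cell -> not full
  row 9: 9 empty cells -> not full
  row 10: 6 empty cells -> not full
  row 11: 0 empty cells -> FULL (clear)
Total rows cleared: 4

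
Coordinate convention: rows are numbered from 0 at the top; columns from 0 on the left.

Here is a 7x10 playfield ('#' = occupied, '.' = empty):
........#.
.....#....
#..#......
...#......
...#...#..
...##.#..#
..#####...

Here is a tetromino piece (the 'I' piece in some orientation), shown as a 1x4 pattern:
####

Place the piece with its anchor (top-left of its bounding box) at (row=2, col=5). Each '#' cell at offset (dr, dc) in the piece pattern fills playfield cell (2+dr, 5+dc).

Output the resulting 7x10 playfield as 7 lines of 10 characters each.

Fill (2+0,5+0) = (2,5)
Fill (2+0,5+1) = (2,6)
Fill (2+0,5+2) = (2,7)
Fill (2+0,5+3) = (2,8)

Answer: ........#.
.....#....
#..#.####.
...#......
...#...#..
...##.#..#
..#####...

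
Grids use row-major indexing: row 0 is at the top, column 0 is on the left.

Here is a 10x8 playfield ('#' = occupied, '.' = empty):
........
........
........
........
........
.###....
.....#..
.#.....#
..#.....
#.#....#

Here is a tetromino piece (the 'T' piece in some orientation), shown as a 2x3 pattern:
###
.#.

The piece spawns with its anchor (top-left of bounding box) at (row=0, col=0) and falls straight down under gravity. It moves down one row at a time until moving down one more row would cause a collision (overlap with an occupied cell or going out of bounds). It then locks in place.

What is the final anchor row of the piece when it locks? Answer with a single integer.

Answer: 3

Derivation:
Spawn at (row=0, col=0). Try each row:
  row 0: fits
  row 1: fits
  row 2: fits
  row 3: fits
  row 4: blocked -> lock at row 3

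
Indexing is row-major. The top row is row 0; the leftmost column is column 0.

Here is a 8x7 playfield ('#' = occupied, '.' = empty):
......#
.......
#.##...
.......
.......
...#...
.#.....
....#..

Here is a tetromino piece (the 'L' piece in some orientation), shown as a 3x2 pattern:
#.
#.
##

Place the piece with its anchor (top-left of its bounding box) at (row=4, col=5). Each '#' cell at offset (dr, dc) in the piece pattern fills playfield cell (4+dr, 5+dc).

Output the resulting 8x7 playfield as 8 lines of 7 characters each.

Answer: ......#
.......
#.##...
.......
.....#.
...#.#.
.#...##
....#..

Derivation:
Fill (4+0,5+0) = (4,5)
Fill (4+1,5+0) = (5,5)
Fill (4+2,5+0) = (6,5)
Fill (4+2,5+1) = (6,6)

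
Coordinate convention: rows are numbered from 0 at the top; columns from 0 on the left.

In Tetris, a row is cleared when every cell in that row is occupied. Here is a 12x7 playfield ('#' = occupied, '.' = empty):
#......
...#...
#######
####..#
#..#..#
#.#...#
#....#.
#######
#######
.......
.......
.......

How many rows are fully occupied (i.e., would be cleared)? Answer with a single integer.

Check each row:
  row 0: 6 empty cells -> not full
  row 1: 6 empty cells -> not full
  row 2: 0 empty cells -> FULL (clear)
  row 3: 2 empty cells -> not full
  row 4: 4 empty cells -> not full
  row 5: 4 empty cells -> not full
  row 6: 5 empty cells -> not full
  row 7: 0 empty cells -> FULL (clear)
  row 8: 0 empty cells -> FULL (clear)
  row 9: 7 empty cells -> not full
  row 10: 7 empty cells -> not full
  row 11: 7 empty cells -> not full
Total rows cleared: 3

Answer: 3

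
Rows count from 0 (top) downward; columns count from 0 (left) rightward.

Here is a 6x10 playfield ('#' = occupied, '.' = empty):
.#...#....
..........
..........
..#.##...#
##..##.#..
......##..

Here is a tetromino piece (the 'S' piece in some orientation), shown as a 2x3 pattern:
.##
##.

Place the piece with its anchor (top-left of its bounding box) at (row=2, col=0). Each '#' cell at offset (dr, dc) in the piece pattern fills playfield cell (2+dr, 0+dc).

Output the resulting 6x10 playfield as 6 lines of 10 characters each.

Fill (2+0,0+1) = (2,1)
Fill (2+0,0+2) = (2,2)
Fill (2+1,0+0) = (3,0)
Fill (2+1,0+1) = (3,1)

Answer: .#...#....
..........
.##.......
###.##...#
##..##.#..
......##..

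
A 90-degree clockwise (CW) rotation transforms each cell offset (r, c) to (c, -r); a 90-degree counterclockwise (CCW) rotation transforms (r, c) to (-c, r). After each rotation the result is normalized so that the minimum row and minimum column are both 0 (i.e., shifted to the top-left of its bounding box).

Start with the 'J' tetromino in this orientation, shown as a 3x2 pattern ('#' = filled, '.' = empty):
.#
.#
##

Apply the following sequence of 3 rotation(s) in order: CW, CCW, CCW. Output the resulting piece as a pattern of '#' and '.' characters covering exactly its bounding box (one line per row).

Answer: ###
..#

Derivation:
Start:
.#
.#
##
After rotation 1 (CW):
#..
###
After rotation 2 (CCW):
.#
.#
##
After rotation 3 (CCW):
###
..#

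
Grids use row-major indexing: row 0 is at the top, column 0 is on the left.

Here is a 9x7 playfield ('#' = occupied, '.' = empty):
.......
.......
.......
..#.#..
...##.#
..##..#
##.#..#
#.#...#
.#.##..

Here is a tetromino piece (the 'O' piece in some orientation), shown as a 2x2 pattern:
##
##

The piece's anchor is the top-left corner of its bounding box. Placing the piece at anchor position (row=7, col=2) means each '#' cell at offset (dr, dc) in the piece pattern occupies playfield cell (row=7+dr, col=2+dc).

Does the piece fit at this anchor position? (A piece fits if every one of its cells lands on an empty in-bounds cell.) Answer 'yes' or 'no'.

Check each piece cell at anchor (7, 2):
  offset (0,0) -> (7,2): occupied ('#') -> FAIL
  offset (0,1) -> (7,3): empty -> OK
  offset (1,0) -> (8,2): empty -> OK
  offset (1,1) -> (8,3): occupied ('#') -> FAIL
All cells valid: no

Answer: no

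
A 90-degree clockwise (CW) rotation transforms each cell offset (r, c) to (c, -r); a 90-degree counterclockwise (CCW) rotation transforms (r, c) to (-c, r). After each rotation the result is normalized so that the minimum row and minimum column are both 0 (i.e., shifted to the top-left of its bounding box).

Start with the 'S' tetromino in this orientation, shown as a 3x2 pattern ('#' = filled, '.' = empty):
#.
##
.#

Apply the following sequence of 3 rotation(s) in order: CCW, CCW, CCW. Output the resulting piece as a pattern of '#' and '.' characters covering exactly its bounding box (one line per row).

Start:
#.
##
.#
After rotation 1 (CCW):
.##
##.
After rotation 2 (CCW):
#.
##
.#
After rotation 3 (CCW):
.##
##.

Answer: .##
##.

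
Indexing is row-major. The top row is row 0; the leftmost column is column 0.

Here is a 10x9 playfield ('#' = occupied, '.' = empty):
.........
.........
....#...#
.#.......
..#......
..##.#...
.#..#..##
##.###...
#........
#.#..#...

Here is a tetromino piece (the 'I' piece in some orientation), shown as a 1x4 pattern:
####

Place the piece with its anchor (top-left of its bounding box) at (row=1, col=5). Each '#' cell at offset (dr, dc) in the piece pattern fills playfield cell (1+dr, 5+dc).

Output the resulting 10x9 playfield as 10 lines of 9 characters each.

Fill (1+0,5+0) = (1,5)
Fill (1+0,5+1) = (1,6)
Fill (1+0,5+2) = (1,7)
Fill (1+0,5+3) = (1,8)

Answer: .........
.....####
....#...#
.#.......
..#......
..##.#...
.#..#..##
##.###...
#........
#.#..#...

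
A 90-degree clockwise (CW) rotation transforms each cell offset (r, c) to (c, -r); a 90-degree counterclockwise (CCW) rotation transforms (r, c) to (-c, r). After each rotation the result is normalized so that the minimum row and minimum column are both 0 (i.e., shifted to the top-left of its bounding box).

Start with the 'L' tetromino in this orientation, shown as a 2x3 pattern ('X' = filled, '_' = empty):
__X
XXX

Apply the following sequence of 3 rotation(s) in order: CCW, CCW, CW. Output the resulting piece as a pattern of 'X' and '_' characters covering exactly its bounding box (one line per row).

Start:
__X
XXX
After rotation 1 (CCW):
XX
_X
_X
After rotation 2 (CCW):
XXX
X__
After rotation 3 (CW):
XX
_X
_X

Answer: XX
_X
_X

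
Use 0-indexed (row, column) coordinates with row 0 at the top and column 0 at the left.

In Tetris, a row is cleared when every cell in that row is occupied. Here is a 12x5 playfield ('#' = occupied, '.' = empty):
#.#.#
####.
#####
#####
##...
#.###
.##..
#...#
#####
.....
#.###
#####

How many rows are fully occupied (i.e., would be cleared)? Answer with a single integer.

Check each row:
  row 0: 2 empty cells -> not full
  row 1: 1 empty cell -> not full
  row 2: 0 empty cells -> FULL (clear)
  row 3: 0 empty cells -> FULL (clear)
  row 4: 3 empty cells -> not full
  row 5: 1 empty cell -> not full
  row 6: 3 empty cells -> not full
  row 7: 3 empty cells -> not full
  row 8: 0 empty cells -> FULL (clear)
  row 9: 5 empty cells -> not full
  row 10: 1 empty cell -> not full
  row 11: 0 empty cells -> FULL (clear)
Total rows cleared: 4

Answer: 4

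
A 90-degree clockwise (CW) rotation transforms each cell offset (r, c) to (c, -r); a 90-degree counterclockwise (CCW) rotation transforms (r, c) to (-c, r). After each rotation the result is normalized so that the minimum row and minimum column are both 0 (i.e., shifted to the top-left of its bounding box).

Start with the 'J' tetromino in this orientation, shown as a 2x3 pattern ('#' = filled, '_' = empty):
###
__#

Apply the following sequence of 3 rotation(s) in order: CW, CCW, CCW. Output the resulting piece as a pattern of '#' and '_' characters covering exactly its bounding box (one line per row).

Answer: ##
#_
#_

Derivation:
Start:
###
__#
After rotation 1 (CW):
_#
_#
##
After rotation 2 (CCW):
###
__#
After rotation 3 (CCW):
##
#_
#_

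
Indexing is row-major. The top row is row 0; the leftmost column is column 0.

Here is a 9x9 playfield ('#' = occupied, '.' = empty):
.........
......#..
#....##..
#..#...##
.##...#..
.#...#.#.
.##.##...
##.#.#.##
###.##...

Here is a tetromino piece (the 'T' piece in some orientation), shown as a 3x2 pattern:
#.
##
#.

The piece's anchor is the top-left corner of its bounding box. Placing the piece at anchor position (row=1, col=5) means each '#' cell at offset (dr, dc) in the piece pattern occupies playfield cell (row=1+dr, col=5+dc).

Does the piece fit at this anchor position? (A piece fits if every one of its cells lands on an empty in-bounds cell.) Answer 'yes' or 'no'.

Check each piece cell at anchor (1, 5):
  offset (0,0) -> (1,5): empty -> OK
  offset (1,0) -> (2,5): occupied ('#') -> FAIL
  offset (1,1) -> (2,6): occupied ('#') -> FAIL
  offset (2,0) -> (3,5): empty -> OK
All cells valid: no

Answer: no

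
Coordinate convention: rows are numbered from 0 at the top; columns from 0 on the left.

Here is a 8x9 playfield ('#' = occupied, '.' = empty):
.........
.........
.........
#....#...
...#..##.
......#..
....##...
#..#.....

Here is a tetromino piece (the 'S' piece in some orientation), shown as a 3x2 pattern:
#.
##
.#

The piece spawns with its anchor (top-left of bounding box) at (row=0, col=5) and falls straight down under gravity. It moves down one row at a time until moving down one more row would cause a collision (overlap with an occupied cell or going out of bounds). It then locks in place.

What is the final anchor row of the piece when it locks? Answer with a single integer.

Answer: 1

Derivation:
Spawn at (row=0, col=5). Try each row:
  row 0: fits
  row 1: fits
  row 2: blocked -> lock at row 1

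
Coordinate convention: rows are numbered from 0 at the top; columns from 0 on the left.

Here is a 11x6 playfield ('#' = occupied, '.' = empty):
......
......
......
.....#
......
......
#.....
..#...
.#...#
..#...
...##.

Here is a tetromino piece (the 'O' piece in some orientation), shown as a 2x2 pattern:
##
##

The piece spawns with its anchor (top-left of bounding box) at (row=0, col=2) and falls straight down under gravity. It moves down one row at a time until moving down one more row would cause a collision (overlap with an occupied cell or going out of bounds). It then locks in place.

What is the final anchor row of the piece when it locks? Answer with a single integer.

Spawn at (row=0, col=2). Try each row:
  row 0: fits
  row 1: fits
  row 2: fits
  row 3: fits
  row 4: fits
  row 5: fits
  row 6: blocked -> lock at row 5

Answer: 5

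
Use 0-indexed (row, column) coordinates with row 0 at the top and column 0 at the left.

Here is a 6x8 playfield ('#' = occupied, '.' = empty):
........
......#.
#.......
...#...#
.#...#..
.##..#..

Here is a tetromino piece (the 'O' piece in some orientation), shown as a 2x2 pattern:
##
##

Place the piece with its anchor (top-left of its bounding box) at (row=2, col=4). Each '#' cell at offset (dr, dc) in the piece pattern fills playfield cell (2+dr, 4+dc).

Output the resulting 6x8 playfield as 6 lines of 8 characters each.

Answer: ........
......#.
#...##..
...###.#
.#...#..
.##..#..

Derivation:
Fill (2+0,4+0) = (2,4)
Fill (2+0,4+1) = (2,5)
Fill (2+1,4+0) = (3,4)
Fill (2+1,4+1) = (3,5)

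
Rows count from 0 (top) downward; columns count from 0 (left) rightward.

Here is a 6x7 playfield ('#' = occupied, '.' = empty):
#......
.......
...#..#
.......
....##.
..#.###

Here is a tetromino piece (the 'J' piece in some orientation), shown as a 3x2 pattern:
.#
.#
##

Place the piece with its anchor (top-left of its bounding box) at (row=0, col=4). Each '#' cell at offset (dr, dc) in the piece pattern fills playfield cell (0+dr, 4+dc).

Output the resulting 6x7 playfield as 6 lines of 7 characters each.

Fill (0+0,4+1) = (0,5)
Fill (0+1,4+1) = (1,5)
Fill (0+2,4+0) = (2,4)
Fill (0+2,4+1) = (2,5)

Answer: #....#.
.....#.
...####
.......
....##.
..#.###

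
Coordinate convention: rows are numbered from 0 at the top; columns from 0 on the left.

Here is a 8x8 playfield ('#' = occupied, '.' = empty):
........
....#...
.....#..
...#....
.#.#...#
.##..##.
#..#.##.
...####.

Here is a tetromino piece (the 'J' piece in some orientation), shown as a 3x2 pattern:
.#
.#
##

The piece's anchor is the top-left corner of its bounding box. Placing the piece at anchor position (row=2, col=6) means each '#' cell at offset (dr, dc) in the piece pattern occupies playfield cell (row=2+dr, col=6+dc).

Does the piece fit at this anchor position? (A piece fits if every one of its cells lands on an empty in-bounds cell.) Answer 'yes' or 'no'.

Answer: no

Derivation:
Check each piece cell at anchor (2, 6):
  offset (0,1) -> (2,7): empty -> OK
  offset (1,1) -> (3,7): empty -> OK
  offset (2,0) -> (4,6): empty -> OK
  offset (2,1) -> (4,7): occupied ('#') -> FAIL
All cells valid: no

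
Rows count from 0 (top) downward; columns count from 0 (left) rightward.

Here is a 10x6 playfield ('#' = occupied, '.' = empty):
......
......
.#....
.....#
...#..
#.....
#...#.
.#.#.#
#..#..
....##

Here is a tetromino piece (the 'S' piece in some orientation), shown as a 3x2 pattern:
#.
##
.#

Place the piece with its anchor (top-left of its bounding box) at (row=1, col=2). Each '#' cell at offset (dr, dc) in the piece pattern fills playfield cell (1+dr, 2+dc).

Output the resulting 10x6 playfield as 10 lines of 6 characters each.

Answer: ......
..#...
.###..
...#.#
...#..
#.....
#...#.
.#.#.#
#..#..
....##

Derivation:
Fill (1+0,2+0) = (1,2)
Fill (1+1,2+0) = (2,2)
Fill (1+1,2+1) = (2,3)
Fill (1+2,2+1) = (3,3)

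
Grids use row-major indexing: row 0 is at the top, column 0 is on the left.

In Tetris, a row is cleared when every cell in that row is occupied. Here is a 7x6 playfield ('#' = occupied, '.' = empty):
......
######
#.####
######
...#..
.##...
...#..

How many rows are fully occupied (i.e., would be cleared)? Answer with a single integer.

Answer: 2

Derivation:
Check each row:
  row 0: 6 empty cells -> not full
  row 1: 0 empty cells -> FULL (clear)
  row 2: 1 empty cell -> not full
  row 3: 0 empty cells -> FULL (clear)
  row 4: 5 empty cells -> not full
  row 5: 4 empty cells -> not full
  row 6: 5 empty cells -> not full
Total rows cleared: 2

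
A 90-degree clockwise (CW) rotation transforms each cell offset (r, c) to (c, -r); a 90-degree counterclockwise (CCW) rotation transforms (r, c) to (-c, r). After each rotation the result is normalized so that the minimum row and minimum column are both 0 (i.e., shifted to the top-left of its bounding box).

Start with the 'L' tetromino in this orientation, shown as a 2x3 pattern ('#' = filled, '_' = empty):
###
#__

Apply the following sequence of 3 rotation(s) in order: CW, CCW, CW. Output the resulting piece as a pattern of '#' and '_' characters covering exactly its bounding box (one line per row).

Answer: ##
_#
_#

Derivation:
Start:
###
#__
After rotation 1 (CW):
##
_#
_#
After rotation 2 (CCW):
###
#__
After rotation 3 (CW):
##
_#
_#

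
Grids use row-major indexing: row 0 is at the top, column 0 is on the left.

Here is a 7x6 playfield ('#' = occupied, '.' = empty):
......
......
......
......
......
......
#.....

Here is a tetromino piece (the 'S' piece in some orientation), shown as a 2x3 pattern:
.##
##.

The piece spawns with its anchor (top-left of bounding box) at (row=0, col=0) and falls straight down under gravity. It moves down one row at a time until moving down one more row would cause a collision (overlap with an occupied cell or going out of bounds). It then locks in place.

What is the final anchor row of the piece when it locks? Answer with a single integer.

Answer: 4

Derivation:
Spawn at (row=0, col=0). Try each row:
  row 0: fits
  row 1: fits
  row 2: fits
  row 3: fits
  row 4: fits
  row 5: blocked -> lock at row 4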